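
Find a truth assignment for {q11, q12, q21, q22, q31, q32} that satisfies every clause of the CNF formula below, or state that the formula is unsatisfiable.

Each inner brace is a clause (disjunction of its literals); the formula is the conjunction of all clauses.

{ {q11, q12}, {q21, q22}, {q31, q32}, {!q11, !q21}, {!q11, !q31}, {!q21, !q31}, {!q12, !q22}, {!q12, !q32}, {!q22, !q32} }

UNSATISFIABLE

Suppose q11 = true.
The clause (!q21) is unit, so q21 = false.
The clause (q22) is unit, so q22 = true.
The clause (!q31) is unit, so q31 = false.
The clause (q32) is unit, so q32 = true.
That conflicts with the unit clause (!q32).
That branch fails; take q11 = false instead.
The clause (q12) is unit, so q12 = true.
The clause (!q22) is unit, so q22 = false.
The clause (q21) is unit, so q21 = true.
The clause (!q31) is unit, so q31 = false.
The clause (q32) is unit, so q32 = true.
That conflicts with the unit clause (!q32).
Either choice for q11 ends in contradiction.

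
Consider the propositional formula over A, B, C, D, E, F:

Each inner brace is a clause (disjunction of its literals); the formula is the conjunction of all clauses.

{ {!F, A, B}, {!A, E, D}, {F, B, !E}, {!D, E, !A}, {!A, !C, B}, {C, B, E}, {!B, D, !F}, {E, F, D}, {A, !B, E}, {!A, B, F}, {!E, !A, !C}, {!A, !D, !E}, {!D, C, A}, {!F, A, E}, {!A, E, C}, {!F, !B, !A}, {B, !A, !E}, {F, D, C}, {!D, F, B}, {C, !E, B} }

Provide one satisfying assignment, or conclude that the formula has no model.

Case F = true:
Case A = false:
Unit clause (B) forces B = true.
Unit clause (D) forces D = true.
Unit clause (E) forces E = true.
Unit clause (C) forces C = true.
All clauses are satisfied.

A=false,  B=true,  C=true,  D=true,  E=true,  F=true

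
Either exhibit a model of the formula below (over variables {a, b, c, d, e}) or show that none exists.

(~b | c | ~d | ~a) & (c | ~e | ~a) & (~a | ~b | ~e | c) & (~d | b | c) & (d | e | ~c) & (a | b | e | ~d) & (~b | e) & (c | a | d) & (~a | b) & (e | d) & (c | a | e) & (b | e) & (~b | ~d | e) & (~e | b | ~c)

a ↦ 1, b ↦ 1, c ↦ 1, d ↦ 1, e ↦ 1

Suppose b = 1.
(e) alone gives e = 1.
Suppose c = 1.
No clause remains; a, d are free.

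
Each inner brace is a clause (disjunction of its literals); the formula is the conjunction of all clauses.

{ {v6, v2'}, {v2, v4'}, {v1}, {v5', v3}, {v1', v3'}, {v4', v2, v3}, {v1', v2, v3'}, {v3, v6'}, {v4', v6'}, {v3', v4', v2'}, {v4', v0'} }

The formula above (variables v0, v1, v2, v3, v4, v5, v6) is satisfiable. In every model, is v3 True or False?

False

Suppose v3 = 1.
From the singleton clause (v1), v1 = 1.
But (v1') is also a unit clause — contradiction.
So every satisfying assignment has v3 = False.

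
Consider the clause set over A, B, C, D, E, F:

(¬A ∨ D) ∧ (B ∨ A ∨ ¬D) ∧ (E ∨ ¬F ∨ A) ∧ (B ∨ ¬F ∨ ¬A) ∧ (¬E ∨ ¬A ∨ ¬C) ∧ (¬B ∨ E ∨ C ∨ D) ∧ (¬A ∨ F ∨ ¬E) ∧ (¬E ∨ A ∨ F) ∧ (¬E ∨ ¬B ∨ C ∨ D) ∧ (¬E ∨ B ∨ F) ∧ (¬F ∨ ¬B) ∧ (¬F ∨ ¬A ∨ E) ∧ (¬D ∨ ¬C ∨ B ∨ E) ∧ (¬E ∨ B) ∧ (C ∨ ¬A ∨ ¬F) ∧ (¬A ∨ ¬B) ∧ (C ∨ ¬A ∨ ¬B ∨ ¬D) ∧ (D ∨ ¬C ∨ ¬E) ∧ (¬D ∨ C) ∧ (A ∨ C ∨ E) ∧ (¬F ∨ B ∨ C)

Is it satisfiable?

Suppose A = False.
Suppose B = False.
Unit clause (¬D) forces D = False.
Unit clause (¬E) forces E = False.
Unit clause (¬F) forces F = False.
Unit clause (C) forces C = True.
Every clause now holds.
A satisfying assignment: A: False; B: False; C: True; D: False; E: False; F: False.

Yes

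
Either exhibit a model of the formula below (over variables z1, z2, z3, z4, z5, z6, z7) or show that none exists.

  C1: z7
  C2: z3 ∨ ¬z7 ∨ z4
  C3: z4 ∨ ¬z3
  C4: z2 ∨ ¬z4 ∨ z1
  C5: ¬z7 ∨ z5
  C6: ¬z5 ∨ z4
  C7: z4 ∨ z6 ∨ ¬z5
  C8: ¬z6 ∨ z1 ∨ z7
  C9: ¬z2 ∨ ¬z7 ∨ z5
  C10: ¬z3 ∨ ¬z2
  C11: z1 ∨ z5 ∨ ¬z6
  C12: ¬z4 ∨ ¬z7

Unit clause (z7) forces z7 = True.
Unit clause (z5) forces z5 = True.
Unit clause (z4) forces z4 = True.
But (¬z4) is also a unit clause — contradiction.

UNSATISFIABLE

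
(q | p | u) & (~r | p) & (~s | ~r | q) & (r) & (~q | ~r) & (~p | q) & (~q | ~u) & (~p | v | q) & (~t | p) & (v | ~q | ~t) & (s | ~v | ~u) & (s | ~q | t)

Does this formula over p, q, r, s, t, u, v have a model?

From the singleton clause (r), r = 1.
From the singleton clause (p), p = 1.
From the singleton clause (~q), q = 0.
But (q) is also a unit clause — contradiction.
No assignment satisfies every clause.

Unsatisfiable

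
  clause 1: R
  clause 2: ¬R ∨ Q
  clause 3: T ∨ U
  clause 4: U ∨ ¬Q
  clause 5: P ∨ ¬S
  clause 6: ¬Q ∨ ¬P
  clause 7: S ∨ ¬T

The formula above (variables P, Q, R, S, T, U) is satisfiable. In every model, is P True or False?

Suppose P = True.
Unit clause (R) forces R = True.
Unit clause (Q) forces Q = True.
But (¬Q) is also a unit clause — contradiction.
So every satisfying assignment has P = False.

False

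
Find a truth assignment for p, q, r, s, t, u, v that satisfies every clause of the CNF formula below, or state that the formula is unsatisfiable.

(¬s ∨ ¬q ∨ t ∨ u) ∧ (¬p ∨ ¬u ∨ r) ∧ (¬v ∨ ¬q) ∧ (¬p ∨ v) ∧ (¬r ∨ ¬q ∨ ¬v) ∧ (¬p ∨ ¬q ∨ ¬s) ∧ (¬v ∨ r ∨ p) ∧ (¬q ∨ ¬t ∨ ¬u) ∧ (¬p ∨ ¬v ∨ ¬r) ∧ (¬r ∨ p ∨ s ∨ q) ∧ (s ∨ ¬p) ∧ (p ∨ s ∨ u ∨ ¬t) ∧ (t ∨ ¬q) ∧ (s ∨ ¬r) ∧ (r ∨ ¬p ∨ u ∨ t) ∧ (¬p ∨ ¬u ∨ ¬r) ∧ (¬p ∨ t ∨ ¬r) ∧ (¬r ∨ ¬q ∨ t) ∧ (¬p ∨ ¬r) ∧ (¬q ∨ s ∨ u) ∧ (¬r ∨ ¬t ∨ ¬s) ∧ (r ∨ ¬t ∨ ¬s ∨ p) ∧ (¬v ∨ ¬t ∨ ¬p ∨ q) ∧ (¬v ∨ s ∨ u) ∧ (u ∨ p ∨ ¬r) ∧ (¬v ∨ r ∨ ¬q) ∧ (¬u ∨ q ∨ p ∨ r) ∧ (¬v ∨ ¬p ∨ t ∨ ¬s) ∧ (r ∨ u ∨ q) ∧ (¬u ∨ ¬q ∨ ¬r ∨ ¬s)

p ↦ False; q ↦ False; r ↦ True; s ↦ True; t ↦ False; u ↦ True; v ↦ True

Suppose v = True.
From the singleton clause (¬q), q = False.
Suppose r = True.
From the singleton clause (¬p), p = False.
From the singleton clause (s), s = True.
From the singleton clause (¬t), t = False.
From the singleton clause (u), u = True.
All clauses are satisfied.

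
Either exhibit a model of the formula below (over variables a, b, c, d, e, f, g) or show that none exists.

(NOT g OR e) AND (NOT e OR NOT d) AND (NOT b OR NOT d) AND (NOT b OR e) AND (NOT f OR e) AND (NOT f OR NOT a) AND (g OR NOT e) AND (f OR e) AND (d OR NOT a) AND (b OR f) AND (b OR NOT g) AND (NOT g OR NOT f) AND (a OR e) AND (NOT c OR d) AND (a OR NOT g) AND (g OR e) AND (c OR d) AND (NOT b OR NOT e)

Branch on g: set g = false.
The clause (NOT e) is unit, so e = false.
That conflicts with the unit clause (e).
That branch fails; take g = true instead.
The clause (e) is unit, so e = true.
The clause (NOT d) is unit, so d = false.
The clause (NOT a) is unit, so a = false.
That conflicts with the unit clause (a).
Both values of g lead to a conflict.

UNSATISFIABLE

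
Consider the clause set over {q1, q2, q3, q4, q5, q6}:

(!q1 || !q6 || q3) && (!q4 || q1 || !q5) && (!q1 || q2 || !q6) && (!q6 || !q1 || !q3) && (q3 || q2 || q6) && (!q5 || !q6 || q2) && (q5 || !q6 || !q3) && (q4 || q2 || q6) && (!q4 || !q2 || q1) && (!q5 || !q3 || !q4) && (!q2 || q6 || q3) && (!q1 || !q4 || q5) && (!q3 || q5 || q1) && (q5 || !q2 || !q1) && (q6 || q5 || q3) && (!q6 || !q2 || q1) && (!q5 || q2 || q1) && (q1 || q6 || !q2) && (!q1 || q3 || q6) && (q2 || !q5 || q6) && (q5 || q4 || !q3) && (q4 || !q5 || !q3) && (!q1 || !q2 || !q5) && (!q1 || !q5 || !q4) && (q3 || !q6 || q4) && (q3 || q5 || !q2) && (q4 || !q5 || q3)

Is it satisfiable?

Case q1 = false:
Case q4 = true:
(!q5) alone gives q5 = false.
(!q2) alone gives q2 = false.
(!q3) alone gives q3 = false.
(q6) alone gives q6 = true.
All clauses are satisfied.
A satisfying assignment: q1: false; q2: false; q3: false; q4: true; q5: false; q6: true.

Yes, satisfiable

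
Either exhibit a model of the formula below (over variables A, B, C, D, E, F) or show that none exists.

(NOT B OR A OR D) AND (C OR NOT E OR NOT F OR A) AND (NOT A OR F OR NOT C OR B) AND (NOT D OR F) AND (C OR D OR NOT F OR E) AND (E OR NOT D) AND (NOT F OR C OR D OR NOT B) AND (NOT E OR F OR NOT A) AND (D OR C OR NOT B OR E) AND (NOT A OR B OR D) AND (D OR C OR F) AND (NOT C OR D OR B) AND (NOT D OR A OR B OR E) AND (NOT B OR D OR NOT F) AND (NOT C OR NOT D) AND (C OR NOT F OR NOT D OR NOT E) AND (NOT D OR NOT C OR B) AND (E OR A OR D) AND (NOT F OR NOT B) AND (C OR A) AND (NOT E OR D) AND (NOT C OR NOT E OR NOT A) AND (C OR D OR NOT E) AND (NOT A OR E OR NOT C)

Branch on D: set D = false.
The clause (NOT E) is unit, so E = false.
The clause (A) is unit, so A = true.
The clause (B) is unit, so B = true.
The clause (C) is unit, so C = true.
Now (NOT C) is unsatisfied and unit — conflict.
Undo D and try D = true.
The clause (F) is unit, so F = true.
The clause (E) is unit, so E = true.
The clause (NOT C) is unit, so C = false.
Now (C) is unsatisfied and unit — conflict.
Both values of D lead to a conflict.

UNSATISFIABLE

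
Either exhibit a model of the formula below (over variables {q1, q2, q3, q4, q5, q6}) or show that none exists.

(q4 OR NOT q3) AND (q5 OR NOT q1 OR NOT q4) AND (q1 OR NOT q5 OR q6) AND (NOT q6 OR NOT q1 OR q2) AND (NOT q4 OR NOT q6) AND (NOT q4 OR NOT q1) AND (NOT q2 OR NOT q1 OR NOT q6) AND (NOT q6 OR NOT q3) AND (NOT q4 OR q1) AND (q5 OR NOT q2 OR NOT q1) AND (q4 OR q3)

Try q4 = true.
Unit clause (NOT q6) forces q6 = false.
Unit clause (NOT q1) forces q1 = false.
Now (q1) is unsatisfied and unit — conflict.
Backtrack on q4: now try q4 = false.
Unit clause (NOT q3) forces q3 = false.
Now (q3) is unsatisfied and unit — conflict.
Either choice for q4 ends in contradiction.

UNSATISFIABLE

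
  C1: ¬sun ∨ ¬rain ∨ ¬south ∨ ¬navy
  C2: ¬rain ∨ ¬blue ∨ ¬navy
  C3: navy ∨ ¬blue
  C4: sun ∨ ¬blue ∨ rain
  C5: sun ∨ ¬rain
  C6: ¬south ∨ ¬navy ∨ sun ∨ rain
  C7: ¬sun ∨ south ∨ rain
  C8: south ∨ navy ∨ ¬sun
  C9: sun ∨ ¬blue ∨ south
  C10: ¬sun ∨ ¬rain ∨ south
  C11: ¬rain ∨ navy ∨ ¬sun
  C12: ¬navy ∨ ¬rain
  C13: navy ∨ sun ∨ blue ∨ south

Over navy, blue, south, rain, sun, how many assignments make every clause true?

5

There are 2^5 = 32 truth assignments over (navy, blue, south, rain, sun).
Split on sun. With sun = True, the clauses containing sun are satisfied and ¬sun drops from the rest; 3 of the 2^4 = 16 assignments to the other variables satisfy what remains.
With sun = False, by the same count on the reduced clause set, 2 assignments work.
Total: 3 + 2 = 5.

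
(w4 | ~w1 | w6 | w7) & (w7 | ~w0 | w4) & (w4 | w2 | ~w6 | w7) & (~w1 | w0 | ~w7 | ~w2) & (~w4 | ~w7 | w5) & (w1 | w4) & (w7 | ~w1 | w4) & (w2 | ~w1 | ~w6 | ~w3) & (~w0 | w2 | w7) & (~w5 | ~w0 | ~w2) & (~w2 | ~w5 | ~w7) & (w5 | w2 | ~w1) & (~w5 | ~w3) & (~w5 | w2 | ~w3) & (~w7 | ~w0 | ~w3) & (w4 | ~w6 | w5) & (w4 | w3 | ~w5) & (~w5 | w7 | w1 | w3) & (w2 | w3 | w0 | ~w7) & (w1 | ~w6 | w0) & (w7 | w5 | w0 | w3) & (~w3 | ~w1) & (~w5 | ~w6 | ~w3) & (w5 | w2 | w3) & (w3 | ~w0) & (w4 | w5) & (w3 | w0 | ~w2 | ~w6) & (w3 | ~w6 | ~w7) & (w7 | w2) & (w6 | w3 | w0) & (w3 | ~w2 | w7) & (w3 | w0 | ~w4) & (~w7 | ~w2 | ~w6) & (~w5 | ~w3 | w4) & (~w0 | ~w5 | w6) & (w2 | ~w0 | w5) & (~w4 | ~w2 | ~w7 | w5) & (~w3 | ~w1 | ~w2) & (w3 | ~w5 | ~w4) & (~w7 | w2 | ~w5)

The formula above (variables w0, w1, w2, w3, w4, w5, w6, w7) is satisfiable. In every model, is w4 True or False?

Suppose w4 = 0.
From the singleton clause (w1), w1 = 1.
From the singleton clause (w7), w7 = 1.
From the singleton clause (~w3), w3 = 0.
From the singleton clause (~w5), w5 = 0.
Now (w5) is unsatisfied and unit — conflict.
So every satisfying assignment has w4 = True.

True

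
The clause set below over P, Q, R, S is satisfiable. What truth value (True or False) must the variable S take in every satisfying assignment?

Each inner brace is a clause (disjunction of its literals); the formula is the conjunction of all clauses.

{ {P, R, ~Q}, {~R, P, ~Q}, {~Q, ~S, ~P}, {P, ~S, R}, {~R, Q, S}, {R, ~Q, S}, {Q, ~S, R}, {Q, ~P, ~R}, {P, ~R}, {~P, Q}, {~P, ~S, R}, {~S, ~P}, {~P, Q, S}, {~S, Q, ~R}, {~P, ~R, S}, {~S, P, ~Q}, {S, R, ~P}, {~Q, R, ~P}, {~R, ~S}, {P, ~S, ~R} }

False

Suppose S = 1.
From the singleton clause (~P), P = 0.
From the singleton clause (R), R = 1.
But (~R) is also a unit clause — contradiction.
So every satisfying assignment has S = False.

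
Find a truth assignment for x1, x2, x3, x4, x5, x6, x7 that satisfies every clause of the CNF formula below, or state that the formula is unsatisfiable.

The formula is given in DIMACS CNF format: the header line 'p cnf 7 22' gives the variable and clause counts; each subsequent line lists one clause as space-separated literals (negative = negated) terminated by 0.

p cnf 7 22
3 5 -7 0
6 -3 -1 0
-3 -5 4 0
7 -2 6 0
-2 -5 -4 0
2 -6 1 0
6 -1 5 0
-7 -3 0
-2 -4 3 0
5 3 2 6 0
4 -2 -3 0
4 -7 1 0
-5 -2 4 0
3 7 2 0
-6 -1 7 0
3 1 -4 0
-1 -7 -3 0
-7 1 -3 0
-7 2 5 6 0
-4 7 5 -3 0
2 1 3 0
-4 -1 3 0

x1 ↦ False; x2 ↦ False; x3 ↦ True; x4 ↦ True; x5 ↦ True; x6 ↦ False; x7 ↦ False

Case x7 = False:
Case x2 = False:
(x3) alone gives x3 = True.
Case x6 = False:
(¬x1) alone gives x1 = False.
Case x5 = True:
(x4) alone gives x4 = True.
All clauses are satisfied.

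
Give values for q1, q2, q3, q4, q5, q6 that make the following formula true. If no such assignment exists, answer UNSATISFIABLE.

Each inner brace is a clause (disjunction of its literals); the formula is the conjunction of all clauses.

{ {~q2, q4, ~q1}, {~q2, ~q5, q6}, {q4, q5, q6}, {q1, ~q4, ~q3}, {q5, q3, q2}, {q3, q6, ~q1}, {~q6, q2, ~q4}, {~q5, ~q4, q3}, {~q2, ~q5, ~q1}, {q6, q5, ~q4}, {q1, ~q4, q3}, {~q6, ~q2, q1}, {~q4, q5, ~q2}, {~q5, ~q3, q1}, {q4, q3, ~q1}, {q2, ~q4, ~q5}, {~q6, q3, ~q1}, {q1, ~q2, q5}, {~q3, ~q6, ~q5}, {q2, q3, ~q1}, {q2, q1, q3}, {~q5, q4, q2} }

q1: 1; q2: 0; q3: 1; q4: 0; q5: 0; q6: 1

Case q2 = 0:
Case q5 = 0:
Unit clause (q3) forces q3 = 1.
Case q4 = 0:
Unit clause (q6) forces q6 = 1.
All clauses hold; q1 can take either value.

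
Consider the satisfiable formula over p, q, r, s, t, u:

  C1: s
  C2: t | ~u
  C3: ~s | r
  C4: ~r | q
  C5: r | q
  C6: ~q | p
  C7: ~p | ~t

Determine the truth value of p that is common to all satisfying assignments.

True

Suppose p = 0.
(s) alone gives s = 1.
(r) alone gives r = 1.
(q) alone gives q = 1.
But (~q) is also a unit clause — contradiction.
So every satisfying assignment has p = True.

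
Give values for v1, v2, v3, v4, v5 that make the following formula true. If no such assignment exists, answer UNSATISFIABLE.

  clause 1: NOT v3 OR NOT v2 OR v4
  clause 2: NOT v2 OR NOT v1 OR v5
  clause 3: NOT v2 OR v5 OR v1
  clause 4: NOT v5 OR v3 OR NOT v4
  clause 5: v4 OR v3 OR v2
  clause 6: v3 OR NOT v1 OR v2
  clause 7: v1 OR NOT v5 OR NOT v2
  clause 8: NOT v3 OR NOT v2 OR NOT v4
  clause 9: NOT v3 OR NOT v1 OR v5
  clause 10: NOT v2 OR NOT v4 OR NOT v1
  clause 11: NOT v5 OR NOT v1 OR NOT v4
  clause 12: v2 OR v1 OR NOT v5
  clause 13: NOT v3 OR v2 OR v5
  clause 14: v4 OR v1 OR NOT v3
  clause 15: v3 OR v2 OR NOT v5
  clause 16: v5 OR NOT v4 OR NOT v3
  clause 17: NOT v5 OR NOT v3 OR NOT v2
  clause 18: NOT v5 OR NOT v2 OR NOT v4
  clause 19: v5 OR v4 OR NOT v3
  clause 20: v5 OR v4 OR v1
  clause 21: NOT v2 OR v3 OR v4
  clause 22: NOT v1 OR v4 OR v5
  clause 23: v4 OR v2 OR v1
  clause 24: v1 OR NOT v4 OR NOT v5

Try v3 = false.
Try v5 = false.
Try v2 = false.
The clause (v4) is unit, so v4 = true.
The clause (NOT v1) is unit, so v1 = false.
Every clause now holds.

v1: false,  v2: false,  v3: false,  v4: true,  v5: false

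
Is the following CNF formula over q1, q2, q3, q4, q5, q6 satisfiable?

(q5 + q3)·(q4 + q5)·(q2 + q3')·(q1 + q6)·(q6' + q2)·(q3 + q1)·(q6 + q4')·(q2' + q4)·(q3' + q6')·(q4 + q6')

Case q5 = 1:
Case q2 = 0:
(q3') alone gives q3 = 0.
(q6') alone gives q6 = 0.
(q1) alone gives q1 = 1.
(q4') alone gives q4 = 0.
This assignment satisfies each clause.
A satisfying assignment: q1=1,  q2=0,  q3=0,  q4=0,  q5=1,  q6=0.

Yes, satisfiable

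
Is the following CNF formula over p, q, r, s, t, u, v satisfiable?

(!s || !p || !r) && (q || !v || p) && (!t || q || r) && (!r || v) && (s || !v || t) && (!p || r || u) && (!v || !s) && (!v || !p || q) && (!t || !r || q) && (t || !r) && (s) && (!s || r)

From the singleton clause (s), s = true.
From the singleton clause (!v), v = false.
From the singleton clause (!r), r = false.
That conflicts with the unit clause (r).
No assignment satisfies every clause.

No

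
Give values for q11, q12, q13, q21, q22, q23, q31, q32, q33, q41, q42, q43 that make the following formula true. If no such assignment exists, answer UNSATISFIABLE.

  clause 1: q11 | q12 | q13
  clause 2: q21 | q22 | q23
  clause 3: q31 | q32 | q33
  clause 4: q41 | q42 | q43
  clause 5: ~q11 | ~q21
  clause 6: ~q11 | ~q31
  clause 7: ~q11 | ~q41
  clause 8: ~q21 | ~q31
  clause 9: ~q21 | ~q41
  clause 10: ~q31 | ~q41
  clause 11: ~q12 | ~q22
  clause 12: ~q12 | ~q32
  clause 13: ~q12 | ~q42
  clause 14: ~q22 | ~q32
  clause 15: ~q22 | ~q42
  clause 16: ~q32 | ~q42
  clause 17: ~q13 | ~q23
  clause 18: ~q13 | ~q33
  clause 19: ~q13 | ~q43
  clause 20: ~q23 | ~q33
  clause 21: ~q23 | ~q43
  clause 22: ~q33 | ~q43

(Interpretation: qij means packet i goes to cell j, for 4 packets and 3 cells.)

UNSATISFIABLE

Branch on q11: set q11 = 0.
Branch on q12: set q12 = 1.
(~q22) alone gives q22 = 0.
(~q32) alone gives q32 = 0.
(~q42) alone gives q42 = 0.
Branch on q21: set q21 = 1.
(~q31) alone gives q31 = 0.
(q33) alone gives q33 = 1.
(~q41) alone gives q41 = 0.
(q43) alone gives q43 = 1.
Now (~q43) is unsatisfied and unit — conflict.
Backtrack on q21: now try q21 = 0.
(q23) alone gives q23 = 1.
(~q13) alone gives q13 = 0.
(~q33) alone gives q33 = 0.
(q31) alone gives q31 = 1.
(~q41) alone gives q41 = 0.
(q43) alone gives q43 = 1.
Now (~q43) is unsatisfied and unit — conflict.
Neither q21 = 1 nor q21 = 0 works.
Backtrack on q12: now try q12 = 0.
(q13) alone gives q13 = 1.
(~q23) alone gives q23 = 0.
(~q33) alone gives q33 = 0.
(~q43) alone gives q43 = 0.
Branch on q21: set q21 = 1.
(~q31) alone gives q31 = 0.
(q32) alone gives q32 = 1.
(~q41) alone gives q41 = 0.
(q42) alone gives q42 = 1.
Now (~q42) is unsatisfied and unit — conflict.
Backtrack on q21: now try q21 = 0.
(q22) alone gives q22 = 1.
(~q32) alone gives q32 = 0.
(q31) alone gives q31 = 1.
(~q41) alone gives q41 = 0.
(q42) alone gives q42 = 1.
Now (~q42) is unsatisfied and unit — conflict.
Neither q21 = 1 nor q21 = 0 works.
Neither q12 = 1 nor q12 = 0 works.
Backtrack on q11: now try q11 = 1.
(~q21) alone gives q21 = 0.
(~q31) alone gives q31 = 0.
(~q41) alone gives q41 = 0.
Branch on q22: set q22 = 1.
(~q12) alone gives q12 = 0.
(~q32) alone gives q32 = 0.
(q33) alone gives q33 = 1.
(~q42) alone gives q42 = 0.
(q43) alone gives q43 = 1.
Now (~q43) is unsatisfied and unit — conflict.
Backtrack on q22: now try q22 = 0.
(q23) alone gives q23 = 1.
(~q13) alone gives q13 = 0.
(~q33) alone gives q33 = 0.
(q32) alone gives q32 = 1.
(~q12) alone gives q12 = 0.
(~q42) alone gives q42 = 0.
(q43) alone gives q43 = 1.
Now (~q43) is unsatisfied and unit — conflict.
Neither q22 = 1 nor q22 = 0 works.
Neither q11 = 1 nor q11 = 0 works.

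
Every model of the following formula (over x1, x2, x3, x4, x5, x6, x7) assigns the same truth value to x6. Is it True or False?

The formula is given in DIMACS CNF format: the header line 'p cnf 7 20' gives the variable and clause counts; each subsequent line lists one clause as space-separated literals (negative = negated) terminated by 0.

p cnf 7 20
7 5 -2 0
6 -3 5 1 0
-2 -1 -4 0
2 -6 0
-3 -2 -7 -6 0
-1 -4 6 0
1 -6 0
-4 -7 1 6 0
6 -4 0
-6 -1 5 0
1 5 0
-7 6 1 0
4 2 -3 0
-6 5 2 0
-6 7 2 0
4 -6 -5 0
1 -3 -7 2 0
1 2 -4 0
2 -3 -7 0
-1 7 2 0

False

Suppose x6 = True.
Unit clause (x2) forces x2 = True.
Unit clause (x1) forces x1 = True.
Unit clause (¬x4) forces x4 = False.
Unit clause (x5) forces x5 = True.
That conflicts with the unit clause (¬x5).
So every satisfying assignment has x6 = False.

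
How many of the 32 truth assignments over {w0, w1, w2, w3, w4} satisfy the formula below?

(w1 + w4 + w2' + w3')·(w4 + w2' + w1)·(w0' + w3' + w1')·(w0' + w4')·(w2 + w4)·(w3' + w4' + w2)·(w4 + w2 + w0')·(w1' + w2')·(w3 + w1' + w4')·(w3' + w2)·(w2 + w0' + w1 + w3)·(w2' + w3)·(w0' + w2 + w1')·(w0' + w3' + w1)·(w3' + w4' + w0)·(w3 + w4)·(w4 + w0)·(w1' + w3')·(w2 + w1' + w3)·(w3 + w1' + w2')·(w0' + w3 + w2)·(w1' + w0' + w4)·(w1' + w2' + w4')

There are 2^5 = 32 truth assignments over (w0, w1, w2, w3, w4).
Split on w3. With w3 = 1, the clauses containing w3 are satisfied and w3' drops from the rest; 0 of the 2^4 = 16 assignments to the other variables satisfy what remains.
With w3 = 0, by the same count on the reduced clause set, 1 assignment works.
Total: 0 + 1 = 1.

1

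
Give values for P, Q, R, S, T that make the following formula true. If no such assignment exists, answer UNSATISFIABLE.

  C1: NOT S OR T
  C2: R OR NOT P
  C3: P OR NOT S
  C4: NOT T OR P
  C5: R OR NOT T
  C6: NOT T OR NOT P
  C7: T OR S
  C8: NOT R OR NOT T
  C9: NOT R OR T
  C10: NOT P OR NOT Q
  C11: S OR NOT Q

UNSATISFIABLE

Case S = false:
From the singleton clause (T), T = true.
From the singleton clause (P), P = true.
But (NOT P) is also a unit clause — contradiction.
Undo S and try S = true.
From the singleton clause (T), T = true.
From the singleton clause (P), P = true.
But (NOT P) is also a unit clause — contradiction.
Both values of S lead to a conflict.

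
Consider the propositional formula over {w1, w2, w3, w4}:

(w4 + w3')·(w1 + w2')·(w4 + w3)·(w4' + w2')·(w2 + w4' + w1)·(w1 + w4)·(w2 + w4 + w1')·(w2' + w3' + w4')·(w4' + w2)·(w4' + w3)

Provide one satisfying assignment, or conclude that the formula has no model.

UNSATISFIABLE

Branch on w4: set w4 = 1.
The clause (w2') is unit, so w2 = 0.
That conflicts with the unit clause (w2).
That branch fails; take w4 = 0 instead.
The clause (w3') is unit, so w3 = 0.
That conflicts with the unit clause (w3).
Either choice for w4 ends in contradiction.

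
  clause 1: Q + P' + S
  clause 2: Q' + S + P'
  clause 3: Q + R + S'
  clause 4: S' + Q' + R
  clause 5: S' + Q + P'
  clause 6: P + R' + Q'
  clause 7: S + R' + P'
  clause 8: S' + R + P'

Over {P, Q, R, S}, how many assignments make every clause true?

5

There are 2^4 = 16 truth assignments over (P, Q, R, S).
Check each against the 8 clauses (columns in the order P, Q, R, S):
  F F F F  ✓ satisfies all
  F F F T  ✗ fails (Q + R + S')
  F F T F  ✓ satisfies all
  F F T T  ✓ satisfies all
  F T F F  ✓ satisfies all
  F T F T  ✗ fails (S' + Q' + R)
  F T T F  ✗ fails (P + R' + Q')
  F T T T  ✗ fails (P + R' + Q')
  T F F F  ✗ fails (Q + P' + S)
  T F F T  ✗ fails (Q + R + S')
  T F T F  ✗ fails (Q + P' + S)
  T F T T  ✗ fails (S' + Q + P')
  T T F F  ✗ fails (Q' + S + P')
  T T F T  ✗ fails (S' + Q' + R)
  T T T F  ✗ fails (Q' + S + P')
  T T T T  ✓ satisfies all
5 of the 16 rows are models.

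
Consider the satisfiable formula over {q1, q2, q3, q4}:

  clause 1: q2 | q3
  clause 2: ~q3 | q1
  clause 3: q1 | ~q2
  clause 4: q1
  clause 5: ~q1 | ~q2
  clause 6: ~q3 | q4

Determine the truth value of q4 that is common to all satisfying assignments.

Suppose q4 = 0.
Unit clause (q1) forces q1 = 1.
Unit clause (~q2) forces q2 = 0.
Unit clause (q3) forces q3 = 1.
Now (~q3) is unsatisfied and unit — conflict.
So every satisfying assignment has q4 = True.

True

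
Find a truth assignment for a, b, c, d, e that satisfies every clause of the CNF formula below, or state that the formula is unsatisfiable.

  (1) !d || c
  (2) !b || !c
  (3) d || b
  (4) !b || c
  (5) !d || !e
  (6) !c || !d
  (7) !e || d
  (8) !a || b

Try d = false.
Unit clause (b) forces b = true.
Unit clause (!c) forces c = false.
But (c) is also a unit clause — contradiction.
Undo d and try d = true.
Unit clause (c) forces c = true.
But (!c) is also a unit clause — contradiction.
Both values of d lead to a conflict.

UNSATISFIABLE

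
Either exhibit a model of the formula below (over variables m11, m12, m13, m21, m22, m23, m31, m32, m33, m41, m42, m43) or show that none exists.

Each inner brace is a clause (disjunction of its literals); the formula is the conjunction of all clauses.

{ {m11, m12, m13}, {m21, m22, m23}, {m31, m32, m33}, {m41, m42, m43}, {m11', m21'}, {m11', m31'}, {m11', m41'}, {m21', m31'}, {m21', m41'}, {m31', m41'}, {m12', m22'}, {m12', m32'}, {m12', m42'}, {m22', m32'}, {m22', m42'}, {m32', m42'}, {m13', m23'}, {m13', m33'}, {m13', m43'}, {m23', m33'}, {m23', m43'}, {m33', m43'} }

UNSATISFIABLE

Suppose m11 = 0.
Suppose m12 = 1.
The clause (m22') is unit, so m22 = 0.
The clause (m32') is unit, so m32 = 0.
The clause (m42') is unit, so m42 = 0.
Suppose m21 = 1.
The clause (m31') is unit, so m31 = 0.
The clause (m33) is unit, so m33 = 1.
The clause (m41') is unit, so m41 = 0.
The clause (m43) is unit, so m43 = 1.
But (m43') is also a unit clause — contradiction.
Undo m21 and try m21 = 0.
The clause (m23) is unit, so m23 = 1.
The clause (m13') is unit, so m13 = 0.
The clause (m33') is unit, so m33 = 0.
The clause (m31) is unit, so m31 = 1.
The clause (m41') is unit, so m41 = 0.
The clause (m43) is unit, so m43 = 1.
But (m43') is also a unit clause — contradiction.
Both values of m21 lead to a conflict.
Undo m12 and try m12 = 0.
The clause (m13) is unit, so m13 = 1.
The clause (m23') is unit, so m23 = 0.
The clause (m33') is unit, so m33 = 0.
The clause (m43') is unit, so m43 = 0.
Suppose m21 = 1.
The clause (m31') is unit, so m31 = 0.
The clause (m32) is unit, so m32 = 1.
The clause (m41') is unit, so m41 = 0.
The clause (m42) is unit, so m42 = 1.
But (m42') is also a unit clause — contradiction.
Undo m21 and try m21 = 0.
The clause (m22) is unit, so m22 = 1.
The clause (m32') is unit, so m32 = 0.
The clause (m31) is unit, so m31 = 1.
The clause (m41') is unit, so m41 = 0.
The clause (m42) is unit, so m42 = 1.
But (m42') is also a unit clause — contradiction.
Both values of m21 lead to a conflict.
Both values of m12 lead to a conflict.
Undo m11 and try m11 = 1.
The clause (m21') is unit, so m21 = 0.
The clause (m31') is unit, so m31 = 0.
The clause (m41') is unit, so m41 = 0.
Suppose m22 = 1.
The clause (m12') is unit, so m12 = 0.
The clause (m32') is unit, so m32 = 0.
The clause (m33) is unit, so m33 = 1.
The clause (m42') is unit, so m42 = 0.
The clause (m43) is unit, so m43 = 1.
But (m43') is also a unit clause — contradiction.
Undo m22 and try m22 = 0.
The clause (m23) is unit, so m23 = 1.
The clause (m13') is unit, so m13 = 0.
The clause (m33') is unit, so m33 = 0.
The clause (m32) is unit, so m32 = 1.
The clause (m12') is unit, so m12 = 0.
The clause (m42') is unit, so m42 = 0.
The clause (m43) is unit, so m43 = 1.
But (m43') is also a unit clause — contradiction.
Both values of m22 lead to a conflict.
Both values of m11 lead to a conflict.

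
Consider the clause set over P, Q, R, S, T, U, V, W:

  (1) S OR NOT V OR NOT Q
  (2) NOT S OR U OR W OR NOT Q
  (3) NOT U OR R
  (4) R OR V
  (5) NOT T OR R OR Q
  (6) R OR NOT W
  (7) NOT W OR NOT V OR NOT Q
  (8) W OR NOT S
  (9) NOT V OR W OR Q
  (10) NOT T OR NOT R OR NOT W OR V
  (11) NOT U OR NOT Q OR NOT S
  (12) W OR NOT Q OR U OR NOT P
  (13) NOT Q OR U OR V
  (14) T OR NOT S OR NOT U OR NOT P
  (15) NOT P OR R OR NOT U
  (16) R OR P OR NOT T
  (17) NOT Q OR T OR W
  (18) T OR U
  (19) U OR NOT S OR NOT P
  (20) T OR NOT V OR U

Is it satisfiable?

Yes

Branch on U: set U = true.
(R) alone gives R = true.
Branch on W: set W = true.
Branch on V: set V = false.
(NOT T) alone gives T = false.
Branch on Q: set Q = false.
Branch on S: set S = true.
(NOT P) alone gives P = false.
This assignment satisfies each clause.
A satisfying assignment: P ↦ false; Q ↦ false; R ↦ true; S ↦ true; T ↦ false; U ↦ true; V ↦ false; W ↦ true.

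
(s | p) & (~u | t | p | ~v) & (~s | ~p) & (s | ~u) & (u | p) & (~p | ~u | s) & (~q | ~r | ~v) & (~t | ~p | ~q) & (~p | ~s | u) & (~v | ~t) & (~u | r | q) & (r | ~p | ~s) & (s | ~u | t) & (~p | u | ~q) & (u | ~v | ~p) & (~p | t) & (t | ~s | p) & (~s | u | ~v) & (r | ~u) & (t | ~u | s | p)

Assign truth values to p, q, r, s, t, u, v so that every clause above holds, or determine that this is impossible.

p=1, q=0, r=0, s=0, t=1, u=0, v=0

Branch on s: set s = 0.
(p) alone gives p = 1.
(~u) alone gives u = 0.
(~q) alone gives q = 0.
(~v) alone gives v = 0.
(t) alone gives t = 1.
No clause remains; r is free.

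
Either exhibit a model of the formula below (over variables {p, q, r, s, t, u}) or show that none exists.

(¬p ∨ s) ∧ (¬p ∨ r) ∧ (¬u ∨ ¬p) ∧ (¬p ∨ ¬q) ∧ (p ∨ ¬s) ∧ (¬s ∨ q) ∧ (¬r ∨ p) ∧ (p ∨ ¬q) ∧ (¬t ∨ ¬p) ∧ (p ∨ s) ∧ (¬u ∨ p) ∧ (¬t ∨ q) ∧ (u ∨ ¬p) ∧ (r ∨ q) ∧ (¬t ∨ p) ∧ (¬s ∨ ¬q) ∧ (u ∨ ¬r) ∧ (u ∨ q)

UNSATISFIABLE

Suppose p = False.
From the singleton clause (¬s), s = False.
That conflicts with the unit clause (s).
That branch fails; take p = True instead.
From the singleton clause (s), s = True.
From the singleton clause (r), r = True.
From the singleton clause (¬u), u = False.
That conflicts with the unit clause (u).
Both values of p lead to a conflict.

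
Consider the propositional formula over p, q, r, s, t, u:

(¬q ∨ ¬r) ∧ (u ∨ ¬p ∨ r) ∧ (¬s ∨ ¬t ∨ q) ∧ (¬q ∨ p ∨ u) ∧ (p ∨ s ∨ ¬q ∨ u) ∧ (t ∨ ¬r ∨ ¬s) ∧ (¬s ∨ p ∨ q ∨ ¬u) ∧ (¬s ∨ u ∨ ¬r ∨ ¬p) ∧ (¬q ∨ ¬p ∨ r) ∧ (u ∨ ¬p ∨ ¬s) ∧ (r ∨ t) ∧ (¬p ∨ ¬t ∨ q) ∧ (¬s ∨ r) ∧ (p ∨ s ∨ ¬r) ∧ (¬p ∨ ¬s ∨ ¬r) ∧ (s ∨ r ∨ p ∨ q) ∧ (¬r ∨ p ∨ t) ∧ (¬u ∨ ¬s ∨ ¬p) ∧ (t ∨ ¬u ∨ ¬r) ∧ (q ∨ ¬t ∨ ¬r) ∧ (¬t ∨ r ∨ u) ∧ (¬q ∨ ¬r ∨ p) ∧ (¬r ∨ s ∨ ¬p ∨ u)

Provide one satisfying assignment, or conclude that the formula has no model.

Branch on q: set q = True.
(¬r) alone gives r = False.
(¬p) alone gives p = False.
(u) alone gives u = True.
(t) alone gives t = True.
(¬s) alone gives s = False.
Every clause now holds.

p: False; q: True; r: False; s: False; t: True; u: True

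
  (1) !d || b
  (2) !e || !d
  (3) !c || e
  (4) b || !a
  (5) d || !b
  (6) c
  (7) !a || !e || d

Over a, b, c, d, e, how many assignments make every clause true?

There are 2^5 = 32 truth assignments over (a, b, c, d, e).
Split on d. With d = true, the clauses containing d are satisfied and !d drops from the rest; 0 of the 2^4 = 16 assignments to the other variables satisfy what remains.
With d = false, by the same count on the reduced clause set, 1 assignment works.
(One model: a=F, b=F, c=T, d=F, e=T.)
Total: 0 + 1 = 1.

1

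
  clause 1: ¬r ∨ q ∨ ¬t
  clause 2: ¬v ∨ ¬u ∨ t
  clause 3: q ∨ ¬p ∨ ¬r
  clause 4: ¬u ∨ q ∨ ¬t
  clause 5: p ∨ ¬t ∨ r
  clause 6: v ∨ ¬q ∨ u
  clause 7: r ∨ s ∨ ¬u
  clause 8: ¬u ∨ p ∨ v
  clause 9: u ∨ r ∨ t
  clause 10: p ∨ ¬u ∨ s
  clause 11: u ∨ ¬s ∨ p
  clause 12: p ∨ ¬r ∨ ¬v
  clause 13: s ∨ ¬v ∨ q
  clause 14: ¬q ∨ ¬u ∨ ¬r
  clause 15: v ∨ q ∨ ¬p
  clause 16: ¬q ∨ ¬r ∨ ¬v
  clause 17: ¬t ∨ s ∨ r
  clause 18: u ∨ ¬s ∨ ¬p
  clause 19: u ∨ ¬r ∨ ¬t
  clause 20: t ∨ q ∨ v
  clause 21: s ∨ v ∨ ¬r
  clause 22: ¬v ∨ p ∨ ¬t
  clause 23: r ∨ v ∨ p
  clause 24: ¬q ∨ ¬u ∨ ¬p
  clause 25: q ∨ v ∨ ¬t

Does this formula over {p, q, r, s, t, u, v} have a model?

Suppose r = False.
Suppose p = True.
Suppose s = True.
Unit clause (u) forces u = True.
Unit clause (¬q) forces q = False.
Unit clause (¬t) forces t = False.
Unit clause (¬v) forces v = False.
But (v) is also a unit clause — contradiction.
So s must be the other value — set s = False.
Unit clause (¬u) forces u = False.
Unit clause (t) forces t = True.
But (¬t) is also a unit clause — contradiction.
Neither s = True nor s = False works.
So p must be the other value — set p = False.
Unit clause (¬t) forces t = False.
Unit clause (u) forces u = True.
Unit clause (¬v) forces v = False.
But (v) is also a unit clause — contradiction.
Neither p = True nor p = False works.
So r must be the other value — set r = True.
Suppose q = True.
Unit clause (¬u) forces u = False.
Unit clause (v) forces v = True.
But (¬v) is also a unit clause — contradiction.
So q must be the other value — set q = False.
Unit clause (¬t) forces t = False.
Unit clause (¬p) forces p = False.
Unit clause (¬v) forces v = False.
But (v) is also a unit clause — contradiction.
Neither q = True nor q = False works.
Neither r = True nor r = False works.
No assignment satisfies every clause.

Unsatisfiable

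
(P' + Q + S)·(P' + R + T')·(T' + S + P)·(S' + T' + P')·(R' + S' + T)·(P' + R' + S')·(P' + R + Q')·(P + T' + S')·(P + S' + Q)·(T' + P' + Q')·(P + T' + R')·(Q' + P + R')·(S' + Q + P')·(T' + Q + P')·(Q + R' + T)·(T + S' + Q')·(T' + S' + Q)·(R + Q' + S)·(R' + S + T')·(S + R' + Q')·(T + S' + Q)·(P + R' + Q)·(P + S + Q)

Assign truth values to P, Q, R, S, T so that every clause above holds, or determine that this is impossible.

Try P = 0.
Try T = 0.
Try R = 0.
Try S = 0.
The clause (Q') is unit, so Q = 0.
Now (Q) is unsatisfied and unit — conflict.
Backtrack on S: now try S = 1.
The clause (Q) is unit, so Q = 1.
Now (Q') is unsatisfied and unit — conflict.
Neither S = 1 nor S = 0 works.
Backtrack on R: now try R = 1.
The clause (S') is unit, so S = 0.
The clause (Q') is unit, so Q = 0.
Now (Q) is unsatisfied and unit — conflict.
Neither R = 1 nor R = 0 works.
Backtrack on T: now try T = 1.
The clause (S) is unit, so S = 1.
Now (S') is unsatisfied and unit — conflict.
Neither T = 1 nor T = 0 works.
Backtrack on P: now try P = 1.
Try Q = 1.
The clause (R) is unit, so R = 1.
The clause (S') is unit, so S = 0.
Now (S) is unsatisfied and unit — conflict.
Backtrack on Q: now try Q = 0.
The clause (S) is unit, so S = 1.
Now (S') is unsatisfied and unit — conflict.
Neither Q = 1 nor Q = 0 works.
Neither P = 1 nor P = 0 works.

UNSATISFIABLE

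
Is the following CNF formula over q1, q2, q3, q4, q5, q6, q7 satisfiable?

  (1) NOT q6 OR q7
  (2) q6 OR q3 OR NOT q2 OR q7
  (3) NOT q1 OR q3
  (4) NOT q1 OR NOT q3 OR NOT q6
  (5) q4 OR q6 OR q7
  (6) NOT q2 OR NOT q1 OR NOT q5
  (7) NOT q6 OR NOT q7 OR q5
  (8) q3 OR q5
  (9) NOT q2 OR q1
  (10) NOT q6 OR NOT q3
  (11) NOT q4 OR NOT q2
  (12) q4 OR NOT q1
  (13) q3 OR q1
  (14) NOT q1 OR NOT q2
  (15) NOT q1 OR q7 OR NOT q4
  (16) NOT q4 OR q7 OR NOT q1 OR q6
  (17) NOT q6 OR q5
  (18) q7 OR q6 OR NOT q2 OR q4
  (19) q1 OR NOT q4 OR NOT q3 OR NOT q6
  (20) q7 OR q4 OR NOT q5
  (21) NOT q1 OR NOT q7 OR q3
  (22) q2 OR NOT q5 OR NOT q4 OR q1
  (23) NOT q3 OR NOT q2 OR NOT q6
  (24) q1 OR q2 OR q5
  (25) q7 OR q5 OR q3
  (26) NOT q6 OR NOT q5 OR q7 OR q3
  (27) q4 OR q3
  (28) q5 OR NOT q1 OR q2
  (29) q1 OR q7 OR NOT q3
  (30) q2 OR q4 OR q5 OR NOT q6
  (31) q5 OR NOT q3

Try q6 = false.
Try q1 = false.
(NOT q2) alone gives q2 = false.
(q3) alone gives q3 = true.
(q5) alone gives q5 = true.
(NOT q4) alone gives q4 = false.
(q7) alone gives q7 = true.
All clauses are satisfied.
A satisfying assignment: q1=false; q2=false; q3=true; q4=false; q5=true; q6=false; q7=true.

Yes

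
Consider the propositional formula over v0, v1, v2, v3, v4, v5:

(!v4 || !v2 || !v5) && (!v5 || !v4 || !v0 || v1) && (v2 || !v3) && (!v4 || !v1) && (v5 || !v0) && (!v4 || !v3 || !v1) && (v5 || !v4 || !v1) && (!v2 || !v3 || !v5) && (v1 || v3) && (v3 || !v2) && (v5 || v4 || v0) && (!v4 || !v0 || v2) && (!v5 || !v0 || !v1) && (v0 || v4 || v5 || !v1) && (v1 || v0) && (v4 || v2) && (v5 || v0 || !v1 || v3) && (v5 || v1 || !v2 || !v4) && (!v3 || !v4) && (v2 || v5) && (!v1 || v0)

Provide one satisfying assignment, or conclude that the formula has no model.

Try v2 = true.
(v3) alone gives v3 = true.
(!v5) alone gives v5 = false.
(!v0) alone gives v0 = false.
(v4) alone gives v4 = true.
Now (!v4) is unsatisfied and unit — conflict.
Backtrack on v2: now try v2 = false.
(!v3) alone gives v3 = false.
(v1) alone gives v1 = true.
(!v4) alone gives v4 = false.
Now (v4) is unsatisfied and unit — conflict.
Both values of v2 lead to a conflict.

UNSATISFIABLE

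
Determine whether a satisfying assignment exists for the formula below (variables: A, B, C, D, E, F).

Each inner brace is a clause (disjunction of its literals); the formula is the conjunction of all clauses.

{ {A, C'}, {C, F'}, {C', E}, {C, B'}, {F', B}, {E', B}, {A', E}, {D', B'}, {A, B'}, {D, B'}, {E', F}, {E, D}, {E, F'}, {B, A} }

Case A = 1:
The clause (E) is unit, so E = 1.
The clause (B) is unit, so B = 1.
The clause (C) is unit, so C = 1.
The clause (D') is unit, so D = 0.
Now (D) is unsatisfied and unit — conflict.
So A must be the other value — set A = 0.
The clause (C') is unit, so C = 0.
The clause (F') is unit, so F = 0.
The clause (B') is unit, so B = 0.
Now (B) is unsatisfied and unit — conflict.
Either choice for A ends in contradiction.
No assignment satisfies every clause.

Unsatisfiable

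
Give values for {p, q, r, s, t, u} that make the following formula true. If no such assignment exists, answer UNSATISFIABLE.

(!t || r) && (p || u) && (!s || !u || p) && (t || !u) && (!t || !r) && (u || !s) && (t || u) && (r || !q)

UNSATISFIABLE

Branch on t: set t = false.
(!u) alone gives u = false.
But (u) is also a unit clause — contradiction.
That branch fails; take t = true instead.
(r) alone gives r = true.
But (!r) is also a unit clause — contradiction.
Either choice for t ends in contradiction.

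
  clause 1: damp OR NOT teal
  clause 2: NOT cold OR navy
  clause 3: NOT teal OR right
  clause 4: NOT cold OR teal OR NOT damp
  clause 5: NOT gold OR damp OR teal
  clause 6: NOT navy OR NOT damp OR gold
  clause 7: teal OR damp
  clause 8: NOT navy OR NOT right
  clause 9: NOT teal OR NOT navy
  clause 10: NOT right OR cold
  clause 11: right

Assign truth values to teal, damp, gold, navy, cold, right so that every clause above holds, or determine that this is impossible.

UNSATISFIABLE

(right) alone gives right = true.
(NOT navy) alone gives navy = false.
(NOT cold) alone gives cold = false.
That conflicts with the unit clause (cold).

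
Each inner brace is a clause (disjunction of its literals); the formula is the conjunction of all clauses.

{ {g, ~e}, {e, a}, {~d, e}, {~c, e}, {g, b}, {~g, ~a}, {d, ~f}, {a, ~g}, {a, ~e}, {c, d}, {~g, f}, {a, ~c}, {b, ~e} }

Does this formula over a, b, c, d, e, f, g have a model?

No

Branch on g: set g = 1.
From the singleton clause (~a), a = 0.
Now (a) is unsatisfied and unit — conflict.
So g must be the other value — set g = 0.
From the singleton clause (~e), e = 0.
From the singleton clause (a), a = 1.
From the singleton clause (~d), d = 0.
From the singleton clause (~c), c = 0.
Now (c) is unsatisfied and unit — conflict.
Neither g = 1 nor g = 0 works.
No assignment satisfies every clause.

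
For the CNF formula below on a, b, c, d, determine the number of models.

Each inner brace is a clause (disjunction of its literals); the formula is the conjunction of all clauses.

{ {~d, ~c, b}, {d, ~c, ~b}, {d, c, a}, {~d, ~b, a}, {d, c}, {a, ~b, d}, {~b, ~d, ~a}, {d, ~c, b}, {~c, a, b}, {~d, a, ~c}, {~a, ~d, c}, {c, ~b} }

There are 2^4 = 16 truth assignments over (a, b, c, d).
Split on c. With c = 1, the clauses containing c are satisfied and ~c drops from the rest; 0 of the 2^3 = 8 assignments to the other variables satisfy what remains.
With c = 0, by the same count on the reduced clause set, 1 assignment works.
(One model: a=F, b=F, c=F, d=T.)
Total: 0 + 1 = 1.

1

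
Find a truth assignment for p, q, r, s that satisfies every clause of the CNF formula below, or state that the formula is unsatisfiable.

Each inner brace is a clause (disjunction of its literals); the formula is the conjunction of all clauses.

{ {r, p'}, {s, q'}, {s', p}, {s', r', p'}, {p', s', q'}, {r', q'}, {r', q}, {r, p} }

Try r = 1.
The clause (q') is unit, so q = 0.
Now (q) is unsatisfied and unit — conflict.
Backtrack on r: now try r = 0.
The clause (p') is unit, so p = 0.
Now (p) is unsatisfied and unit — conflict.
Both values of r lead to a conflict.

UNSATISFIABLE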